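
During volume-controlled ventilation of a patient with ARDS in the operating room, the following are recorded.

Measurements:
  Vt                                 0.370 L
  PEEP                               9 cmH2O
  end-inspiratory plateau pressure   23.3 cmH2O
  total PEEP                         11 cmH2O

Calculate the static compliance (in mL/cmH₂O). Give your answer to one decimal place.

30.1

End-expiratory occlusion gives total PEEP = 11 cmH2O (intrinsic PEEP = 11 − 9 = 2). Use total PEEP for the elastic gradient.
Cstat = Vt / (Pplat − PEEPtotal) = 370 / (23.3 − 11) = 370 / 12.3 = 30.081 mL/cmH2O.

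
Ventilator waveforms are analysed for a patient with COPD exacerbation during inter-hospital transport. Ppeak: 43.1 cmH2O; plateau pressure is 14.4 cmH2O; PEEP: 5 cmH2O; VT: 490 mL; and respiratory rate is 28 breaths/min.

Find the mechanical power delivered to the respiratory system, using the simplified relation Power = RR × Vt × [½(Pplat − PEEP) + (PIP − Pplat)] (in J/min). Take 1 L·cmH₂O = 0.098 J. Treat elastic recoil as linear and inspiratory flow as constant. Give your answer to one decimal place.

44.9

Per-breath work = Vt × [½(Pplat−PEEP) + (PIP−Pplat)] = 0.490 × [0.5×9.4 + 28.7] = 0.490 × 33.4 = 16.366 L·cmH2O.
Power = 28 × 16.366 = 458.25 L·cmH2O/min.
× 0.098 J/(L·cmH2O) → 44.909 J/min.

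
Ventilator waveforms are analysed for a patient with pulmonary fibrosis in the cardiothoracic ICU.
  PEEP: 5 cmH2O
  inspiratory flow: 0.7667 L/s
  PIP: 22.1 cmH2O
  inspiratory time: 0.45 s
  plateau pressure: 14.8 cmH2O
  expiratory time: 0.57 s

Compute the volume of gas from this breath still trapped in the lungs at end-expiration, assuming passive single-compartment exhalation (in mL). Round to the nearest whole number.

Vt = flow × Ti = 0.7667 L/s × 0.45 s × 1000 mL/L = 345.02 mL.
R = (PIP − Pplat)/V̇ = (22.1 − 14.8) / 0.7667 = 7.3/0.7667 = 9.521 cmH2O·s/L.
C = Vt/(Pplat − PEEP) = 345.02 / (14.8 − 5) = 345.02/9.8 = 35.206 mL/cmH2O.
τ = R × C = 9.521 × 0.03521 L/cmH2O = 0.3352 s.
Fraction remaining = e^(−Te/τ) = e^(−0.57/0.3352) = 0.1826.
Trapped volume = 345.02 × 0.1826 = 63.001 mL.

63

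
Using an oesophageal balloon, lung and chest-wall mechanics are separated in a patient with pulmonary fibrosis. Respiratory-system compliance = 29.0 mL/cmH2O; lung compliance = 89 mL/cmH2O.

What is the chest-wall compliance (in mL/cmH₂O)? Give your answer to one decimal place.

43.0

1/Ccw = 1/Crs − 1/CL.
1/Ccw = 1/29.0 − 1/89 = 0.02325.
Ccw = 43.011 mL/cmH2O.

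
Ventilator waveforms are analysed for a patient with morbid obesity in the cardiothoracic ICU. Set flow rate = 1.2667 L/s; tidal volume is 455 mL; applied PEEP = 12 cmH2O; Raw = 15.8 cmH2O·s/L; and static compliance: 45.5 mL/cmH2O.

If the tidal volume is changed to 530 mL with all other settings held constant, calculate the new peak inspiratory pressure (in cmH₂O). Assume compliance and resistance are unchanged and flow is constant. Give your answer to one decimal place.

43.7

PIP = Vt/C + R·V̇ + PEEP (constant-flow equation of motion).
Only the elastic term changes: ΔPIP = ΔVt / C = (530 − 455) / 45.5 = 1.648 cmH2O.
Original PIP = 455/45.5 + 15.8×1.2667 + 12 = 42.014 cmH2O; new PIP = 42.014 + (1.648) = 43.662 cmH2O.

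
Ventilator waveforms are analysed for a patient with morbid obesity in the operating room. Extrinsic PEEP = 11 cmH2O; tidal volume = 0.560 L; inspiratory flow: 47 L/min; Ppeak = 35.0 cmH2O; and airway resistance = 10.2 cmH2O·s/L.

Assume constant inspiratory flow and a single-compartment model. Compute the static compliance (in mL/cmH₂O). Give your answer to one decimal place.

Flow: 47 L/min ÷ 60 = 0.7833 L/s.
Equation of motion (constant flow): PIP = Vt/C + R·V̇ + PEEP.
Vt/C = PIP − R·V̇ − PEEP = 35.0 − 10.2×0.7833 − 11 = 35.0 − 7.99 − 11 = 16.01 cmH2O.
C = Vt / 16.01 = 560 / 16.01 = 34.978 mL/cmH2O.

35.0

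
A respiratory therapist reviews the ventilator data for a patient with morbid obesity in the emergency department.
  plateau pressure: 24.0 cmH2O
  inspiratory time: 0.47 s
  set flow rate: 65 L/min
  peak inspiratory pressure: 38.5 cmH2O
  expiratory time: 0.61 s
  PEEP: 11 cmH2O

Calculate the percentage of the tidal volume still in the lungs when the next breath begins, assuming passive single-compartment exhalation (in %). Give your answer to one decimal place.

31.2

Flow: 65 L/min ÷ 60 = 1.0833 L/s.
Vt = flow × Ti = 1.0833 L/s × 0.47 s × 1000 mL/L = 509.15 mL.
R = (PIP − Pplat)/V̇ = (38.5 − 24.0) / 1.0833 = 14.5/1.0833 = 13.385 cmH2O·s/L.
C = Vt/(Pplat − PEEP) = 509.15 / (24.0 − 11) = 509.15/13.0 = 39.165 mL/cmH2O.
τ = R × C = 13.385 × 0.03917 L/cmH2O = 0.5243 s.
Fraction remaining at end-expiration = e^(−Te/τ) = e^(−0.61/0.5243) = 0.3124 → 31.24%.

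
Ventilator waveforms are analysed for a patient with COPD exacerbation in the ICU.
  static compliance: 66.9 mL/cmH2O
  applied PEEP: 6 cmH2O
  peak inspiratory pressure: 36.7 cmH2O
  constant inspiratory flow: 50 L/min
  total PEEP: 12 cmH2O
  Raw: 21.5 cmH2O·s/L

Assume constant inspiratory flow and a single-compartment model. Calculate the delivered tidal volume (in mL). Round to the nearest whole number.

454

Flow: 50 L/min ÷ 60 = 0.8333 L/s.
Total PEEP = 12 cmH2O (set 6 + intrinsic 6); this is the baseline alveolar pressure.
Equation of motion (constant flow): PIP = Vt/C + R·V̇ + PEEP.
Vt/C = PIP − R·V̇ − PEEP = 36.7 − 17.916 − 12 = 6.784 cmH2O.
Vt = C × 6.784 = 66.9 × 6.784 = 453.85 mL.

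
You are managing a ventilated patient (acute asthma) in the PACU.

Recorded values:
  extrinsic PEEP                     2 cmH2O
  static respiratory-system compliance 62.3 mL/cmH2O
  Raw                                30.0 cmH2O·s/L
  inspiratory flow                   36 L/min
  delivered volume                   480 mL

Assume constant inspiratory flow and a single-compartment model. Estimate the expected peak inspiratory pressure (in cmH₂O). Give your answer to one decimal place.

27.7

Flow: 36 L/min ÷ 60 = 0.6 L/s.
Equation of motion (constant flow): PIP = Vt/C + R·V̇ + PEEP.
PIP = 480/62.3 + 30.0×0.6 + 2 = 7.705 + 18.0 + 2 = 27.705 cmH2O.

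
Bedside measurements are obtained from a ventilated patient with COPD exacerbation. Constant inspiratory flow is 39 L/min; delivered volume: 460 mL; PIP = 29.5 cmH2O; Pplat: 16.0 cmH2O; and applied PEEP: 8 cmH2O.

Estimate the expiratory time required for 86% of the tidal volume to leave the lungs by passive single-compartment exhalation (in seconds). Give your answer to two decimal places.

Flow: 39 L/min ÷ 60 = 0.65 L/s.
R = (PIP − Pplat)/V̇ = (29.5 − 16.0) / 0.65 = 13.5/0.65 = 20.769 cmH2O·s/L.
C = Vt/(Pplat − PEEP) = 460.0 / (16.0 − 8) = 460.0/8.0 = 57.5 mL/cmH2O.
τ = R × C = 20.769 × 0.0575 L/cmH2O = 1.194 s.
t = −τ·ln(1 − 0.86) = −1.194·ln(0.14) = 2.348 s.

2.35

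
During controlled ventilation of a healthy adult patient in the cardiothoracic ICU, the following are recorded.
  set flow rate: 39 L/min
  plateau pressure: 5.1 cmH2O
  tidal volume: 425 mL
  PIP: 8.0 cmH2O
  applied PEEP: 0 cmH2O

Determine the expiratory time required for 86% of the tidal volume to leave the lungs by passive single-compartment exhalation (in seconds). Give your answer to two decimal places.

Flow: 39 L/min ÷ 60 = 0.65 L/s.
R = (PIP − Pplat)/V̇ = (8.0 − 5.1) / 0.65 = 2.9/0.65 = 4.462 cmH2O·s/L.
C = Vt/(Pplat − PEEP) = 425.0 / (5.1 − 0) = 425.0/5.1 = 83.333 mL/cmH2O.
τ = R × C = 4.462 × 0.08333 L/cmH2O = 0.3718 s.
t = −τ·ln(1 − 0.86) = −0.3718·ln(0.14) = 0.731 s.

0.73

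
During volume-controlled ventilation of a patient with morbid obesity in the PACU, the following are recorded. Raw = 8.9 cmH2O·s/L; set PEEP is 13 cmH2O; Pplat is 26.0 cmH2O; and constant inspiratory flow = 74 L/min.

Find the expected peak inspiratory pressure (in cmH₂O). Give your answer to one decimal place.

37.0

Flow: 74 L/min ÷ 60 = 1.2333 L/s.
PIP = Pplat + Raw × flow = 26.0 + 8.9 × 1.2333 = 26.0 + 10.976 = 36.976 cmH2O.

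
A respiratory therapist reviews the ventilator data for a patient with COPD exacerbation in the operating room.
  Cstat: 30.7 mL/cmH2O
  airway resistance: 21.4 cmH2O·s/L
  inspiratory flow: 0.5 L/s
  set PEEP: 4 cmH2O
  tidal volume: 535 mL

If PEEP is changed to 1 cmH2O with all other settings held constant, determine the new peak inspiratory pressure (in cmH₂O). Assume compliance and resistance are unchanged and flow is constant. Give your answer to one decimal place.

PIP = Vt/C + R·V̇ + PEEP (constant-flow equation of motion).
Only the baseline term changes: ΔPIP = ΔPEEP = 1 − 4 = -3.0 cmH2O.
Original PIP = 535/30.7 + 21.4×0.5 + 4 = 32.127 cmH2O; new PIP = 32.127 + (-3.0) = 29.127 cmH2O.

29.1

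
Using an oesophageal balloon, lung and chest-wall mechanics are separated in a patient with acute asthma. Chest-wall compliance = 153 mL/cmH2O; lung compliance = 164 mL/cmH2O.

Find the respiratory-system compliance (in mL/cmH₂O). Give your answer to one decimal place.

79.2

Lung and chest wall are elastances in series: 1/Crs = 1/CL + 1/Ccw.
1/Crs = 1/164 + 1/153 = 0.01263.
Crs = 79.177 mL/cmH2O.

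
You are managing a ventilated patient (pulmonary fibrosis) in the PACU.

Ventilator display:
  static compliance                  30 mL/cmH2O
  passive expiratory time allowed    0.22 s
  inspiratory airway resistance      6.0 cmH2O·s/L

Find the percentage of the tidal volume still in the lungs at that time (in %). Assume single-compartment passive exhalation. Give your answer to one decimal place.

τ = R × C = 6.0 × 30 mL/cmH2O = 6.0 × 0.030 L/cmH2O = 0.18 s.
Passive exhalation: V(t)/V₀ = e^(−t/τ) = e^(−0.22/0.18) = 0.2946.
Fraction remaining = 0.2946 → 29.46%.

29.5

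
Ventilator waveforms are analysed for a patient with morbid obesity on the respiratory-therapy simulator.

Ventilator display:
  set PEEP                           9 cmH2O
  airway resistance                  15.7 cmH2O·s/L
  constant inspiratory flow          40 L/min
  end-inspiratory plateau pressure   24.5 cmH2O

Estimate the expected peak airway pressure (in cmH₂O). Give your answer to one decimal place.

Flow: 40 L/min ÷ 60 = 0.6667 L/s.
PIP = Pplat + Raw × flow = 24.5 + 15.7 × 0.6667 = 24.5 + 10.467 = 34.967 cmH2O.

35.0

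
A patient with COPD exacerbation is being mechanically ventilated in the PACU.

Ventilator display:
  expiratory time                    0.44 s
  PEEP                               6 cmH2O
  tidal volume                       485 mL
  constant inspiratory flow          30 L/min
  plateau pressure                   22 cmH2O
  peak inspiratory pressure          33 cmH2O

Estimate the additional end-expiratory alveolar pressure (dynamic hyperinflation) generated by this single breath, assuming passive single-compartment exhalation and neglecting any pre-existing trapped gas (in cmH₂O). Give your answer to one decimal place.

Flow: 30 L/min ÷ 60 = 0.5 L/s.
R = (PIP − Pplat)/V̇ = (33 − 22) / 0.5 = 11.0/0.5 = 22.0 cmH2O·s/L.
C = Vt/(Pplat − PEEP) = 485.0 / (22 − 6) = 485.0/16.0 = 30.313 mL/cmH2O.
τ = R × C = 22.0 × 0.03031 L/cmH2O = 0.6668 s.
Fraction remaining = e^(−Te/τ) = e^(−0.44/0.6668) = 0.5169; trapped volume = 485.0 × 0.5169 = 250.7 mL.
Additional alveolar pressure from trapping ≈ V_trapped / C = 250.7 / 30.313 = 8.27 cmH2O.

8.3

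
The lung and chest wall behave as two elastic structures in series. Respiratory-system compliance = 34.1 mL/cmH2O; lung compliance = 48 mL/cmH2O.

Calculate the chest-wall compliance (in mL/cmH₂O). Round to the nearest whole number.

1/Ccw = 1/Crs − 1/CL.
1/Ccw = 1/34.1 − 1/48 = 0.008492.
Ccw = 117.76 mL/cmH2O.

118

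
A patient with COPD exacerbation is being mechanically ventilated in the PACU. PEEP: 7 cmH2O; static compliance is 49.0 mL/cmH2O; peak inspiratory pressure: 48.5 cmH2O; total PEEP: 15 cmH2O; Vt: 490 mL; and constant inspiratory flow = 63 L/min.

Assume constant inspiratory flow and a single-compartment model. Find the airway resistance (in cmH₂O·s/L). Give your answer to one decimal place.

22.4

Flow: 63 L/min ÷ 60 = 1.05 L/s.
Total PEEP = 15 cmH2O (set 7 + intrinsic 8); this is the baseline alveolar pressure.
Equation of motion (constant flow): PIP = Vt/C + R·V̇ + PEEP.
R·V̇ = PIP − Vt/C − PEEP = 48.5 − 490/49.0 − 15 = 48.5 − 10.0 − 15 = 23.5 cmH2O.
R = 23.5 / 1.05 = 22.381 cmH2O·s/L.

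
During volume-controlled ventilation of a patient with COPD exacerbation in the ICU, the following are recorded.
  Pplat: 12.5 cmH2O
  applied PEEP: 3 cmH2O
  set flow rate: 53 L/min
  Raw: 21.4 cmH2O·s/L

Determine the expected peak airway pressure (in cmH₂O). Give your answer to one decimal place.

31.4

Flow: 53 L/min ÷ 60 = 0.8833 L/s.
PIP = Pplat + Raw × flow = 12.5 + 21.4 × 0.8833 = 12.5 + 18.903 = 31.403 cmH2O.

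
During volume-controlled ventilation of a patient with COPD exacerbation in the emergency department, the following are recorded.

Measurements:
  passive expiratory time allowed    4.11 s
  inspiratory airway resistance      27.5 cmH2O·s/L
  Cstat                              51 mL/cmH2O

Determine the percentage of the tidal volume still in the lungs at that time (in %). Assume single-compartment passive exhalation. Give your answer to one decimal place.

τ = R × C = 27.5 × 51 mL/cmH2O = 27.5 × 0.051 L/cmH2O = 1.403 s.
Passive exhalation: V(t)/V₀ = e^(−t/τ) = e^(−4.11/1.403) = 0.05343.
Fraction remaining = 0.05343 → 5.343%.

5.3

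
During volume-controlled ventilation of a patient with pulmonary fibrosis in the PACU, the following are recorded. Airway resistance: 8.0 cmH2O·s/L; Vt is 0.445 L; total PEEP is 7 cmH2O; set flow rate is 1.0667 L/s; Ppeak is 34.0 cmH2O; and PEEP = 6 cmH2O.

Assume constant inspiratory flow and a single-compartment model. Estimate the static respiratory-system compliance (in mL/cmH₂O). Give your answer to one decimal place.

24.1

Total PEEP = 7 cmH2O (set 6 + intrinsic 1); this is the baseline alveolar pressure.
Equation of motion (constant flow): PIP = Vt/C + R·V̇ + PEEP.
Vt/C = PIP − R·V̇ − PEEP = 34.0 − 8.0×1.0667 − 7 = 34.0 − 8.534 − 7 = 18.466 cmH2O.
C = Vt / 18.466 = 445 / 18.466 = 24.098 mL/cmH2O.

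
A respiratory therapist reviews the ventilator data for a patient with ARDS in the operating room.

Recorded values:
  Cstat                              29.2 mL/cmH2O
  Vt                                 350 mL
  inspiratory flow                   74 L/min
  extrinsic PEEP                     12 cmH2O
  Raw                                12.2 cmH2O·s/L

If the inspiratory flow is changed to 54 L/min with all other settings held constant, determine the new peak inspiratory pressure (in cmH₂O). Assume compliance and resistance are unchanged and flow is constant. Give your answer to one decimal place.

35.0

Flow: 74 L/min ÷ 60 = 1.2333 L/s.
New flow: 54 L/min ÷ 60 = 0.9 L/s.
PIP = Vt/C + R·V̇ + PEEP (constant-flow equation of motion).
Only the resistive term changes: ΔPIP = R × ΔV̇ = 12.2 × (0.9 − 1.2333) = 12.2 × -0.3333 = -4.066 cmH2O.
Original PIP = 350/29.2 + 12.2×1.2333 + 12 = 39.033 cmH2O; new PIP = 39.033 + (-4.066) = 34.967 cmH2O.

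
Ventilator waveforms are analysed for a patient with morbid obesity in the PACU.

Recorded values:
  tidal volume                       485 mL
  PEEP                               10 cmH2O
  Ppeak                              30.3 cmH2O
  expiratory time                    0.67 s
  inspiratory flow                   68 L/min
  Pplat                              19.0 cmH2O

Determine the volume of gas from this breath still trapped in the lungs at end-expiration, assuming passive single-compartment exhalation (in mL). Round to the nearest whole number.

Flow: 68 L/min ÷ 60 = 1.1333 L/s.
R = (PIP − Pplat)/V̇ = (30.3 − 19.0) / 1.1333 = 11.3/1.1333 = 9.971 cmH2O·s/L.
C = Vt/(Pplat − PEEP) = 485.0 / (19.0 − 10) = 485.0/9.0 = 53.889 mL/cmH2O.
τ = R × C = 9.971 × 0.05389 L/cmH2O = 0.5373 s.
Fraction remaining = e^(−Te/τ) = e^(−0.67/0.5373) = 0.2874.
Trapped volume = 485.0 × 0.2874 = 139.39 mL.

139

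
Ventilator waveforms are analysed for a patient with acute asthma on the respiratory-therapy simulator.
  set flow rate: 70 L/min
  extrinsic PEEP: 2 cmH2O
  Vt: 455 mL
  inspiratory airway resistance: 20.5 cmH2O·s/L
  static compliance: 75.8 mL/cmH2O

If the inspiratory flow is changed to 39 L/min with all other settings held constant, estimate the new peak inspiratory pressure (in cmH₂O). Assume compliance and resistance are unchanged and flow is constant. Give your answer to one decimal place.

21.3

Flow: 70 L/min ÷ 60 = 1.1667 L/s.
New flow: 39 L/min ÷ 60 = 0.65 L/s.
PIP = Vt/C + R·V̇ + PEEP (constant-flow equation of motion).
Only the resistive term changes: ΔPIP = R × ΔV̇ = 20.5 × (0.65 − 1.1667) = 20.5 × -0.5167 = -10.592 cmH2O.
Original PIP = 455/75.8 + 20.5×1.1667 + 2 = 31.92 cmH2O; new PIP = 31.92 + (-10.592) = 21.328 cmH2O.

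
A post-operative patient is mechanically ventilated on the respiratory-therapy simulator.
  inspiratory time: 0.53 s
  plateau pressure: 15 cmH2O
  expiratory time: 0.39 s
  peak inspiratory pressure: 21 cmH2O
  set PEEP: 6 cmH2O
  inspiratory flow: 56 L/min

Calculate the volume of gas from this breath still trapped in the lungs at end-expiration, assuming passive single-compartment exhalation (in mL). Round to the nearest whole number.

Flow: 56 L/min ÷ 60 = 0.9333 L/s.
Vt = flow × Ti = 0.9333 L/s × 0.53 s × 1000 mL/L = 494.65 mL.
R = (PIP − Pplat)/V̇ = (21 − 15) / 0.9333 = 6.0/0.9333 = 6.429 cmH2O·s/L.
C = Vt/(Pplat − PEEP) = 494.65 / (15 − 6) = 494.65/9.0 = 54.961 mL/cmH2O.
τ = R × C = 6.429 × 0.05496 L/cmH2O = 0.3533 s.
Fraction remaining = e^(−Te/τ) = e^(−0.39/0.3533) = 0.3316.
Trapped volume = 494.65 × 0.3316 = 164.03 mL.

164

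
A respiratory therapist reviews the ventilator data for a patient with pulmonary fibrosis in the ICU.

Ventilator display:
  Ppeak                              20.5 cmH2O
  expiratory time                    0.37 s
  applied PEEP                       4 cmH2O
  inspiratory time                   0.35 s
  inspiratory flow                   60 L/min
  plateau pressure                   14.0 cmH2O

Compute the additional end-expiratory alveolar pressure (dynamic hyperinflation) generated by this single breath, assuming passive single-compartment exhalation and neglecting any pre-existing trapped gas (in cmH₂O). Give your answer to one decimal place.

2.0

Flow: 60 L/min ÷ 60 = 1 L/s.
Vt = flow × Ti = 1 L/s × 0.35 s × 1000 mL/L = 350.0 mL.
R = (PIP − Pplat)/V̇ = (20.5 − 14.0) / 1 = 6.5/1 = 6.5 cmH2O·s/L.
C = Vt/(Pplat − PEEP) = 350.0 / (14.0 − 4) = 350.0/10.0 = 35.0 mL/cmH2O.
τ = R × C = 6.5 × 0.035 L/cmH2O = 0.2275 s.
Fraction remaining = e^(−Te/τ) = e^(−0.37/0.2275) = 0.1966; trapped volume = 350.0 × 0.1966 = 68.81 mL.
Additional alveolar pressure from trapping ≈ V_trapped / C = 68.81 / 35.0 = 1.966 cmH2O.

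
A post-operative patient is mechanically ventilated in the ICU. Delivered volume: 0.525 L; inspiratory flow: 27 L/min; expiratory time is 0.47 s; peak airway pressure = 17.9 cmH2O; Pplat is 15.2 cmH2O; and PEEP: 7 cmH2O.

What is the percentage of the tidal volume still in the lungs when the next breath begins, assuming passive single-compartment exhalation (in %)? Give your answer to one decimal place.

Flow: 27 L/min ÷ 60 = 0.45 L/s.
R = (PIP − Pplat)/V̇ = (17.9 − 15.2) / 0.45 = 2.7/0.45 = 6.0 cmH2O·s/L.
C = Vt/(Pplat − PEEP) = 525.0 / (15.2 − 7) = 525.0/8.2 = 64.024 mL/cmH2O.
τ = R × C = 6.0 × 0.06402 L/cmH2O = 0.3841 s.
Fraction remaining at end-expiration = e^(−Te/τ) = e^(−0.47/0.3841) = 0.2942 → 29.42%.

29.4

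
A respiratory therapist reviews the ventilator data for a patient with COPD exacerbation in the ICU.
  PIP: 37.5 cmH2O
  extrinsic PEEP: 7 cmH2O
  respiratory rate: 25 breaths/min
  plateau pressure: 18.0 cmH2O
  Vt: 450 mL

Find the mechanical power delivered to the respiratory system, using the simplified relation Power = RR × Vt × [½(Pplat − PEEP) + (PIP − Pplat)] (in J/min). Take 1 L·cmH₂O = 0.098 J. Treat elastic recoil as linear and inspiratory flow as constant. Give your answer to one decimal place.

27.6

Per-breath work = Vt × [½(Pplat−PEEP) + (PIP−Pplat)] = 0.450 × [0.5×11.0 + 19.5] = 0.450 × 25.0 = 11.25 L·cmH2O.
Power = 25 × 11.25 = 281.25 L·cmH2O/min.
× 0.098 J/(L·cmH2O) → 27.563 J/min.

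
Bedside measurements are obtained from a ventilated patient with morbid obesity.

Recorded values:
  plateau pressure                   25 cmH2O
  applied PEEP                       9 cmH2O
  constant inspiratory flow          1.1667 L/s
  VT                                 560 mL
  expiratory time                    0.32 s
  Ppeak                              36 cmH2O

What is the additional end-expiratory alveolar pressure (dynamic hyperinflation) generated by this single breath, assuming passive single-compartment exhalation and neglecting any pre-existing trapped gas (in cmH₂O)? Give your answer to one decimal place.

R = (PIP − Pplat)/V̇ = (36 − 25) / 1.1667 = 11.0/1.1667 = 9.428 cmH2O·s/L.
C = Vt/(Pplat − PEEP) = 560.0 / (25 − 9) = 560.0/16.0 = 35.0 mL/cmH2O.
τ = R × C = 9.428 × 0.035 L/cmH2O = 0.33 s.
Fraction remaining = e^(−Te/τ) = e^(−0.32/0.33) = 0.3792; trapped volume = 560.0 × 0.3792 = 212.35 mL.
Additional alveolar pressure from trapping ≈ V_trapped / C = 212.35 / 35.0 = 6.067 cmH2O.

6.1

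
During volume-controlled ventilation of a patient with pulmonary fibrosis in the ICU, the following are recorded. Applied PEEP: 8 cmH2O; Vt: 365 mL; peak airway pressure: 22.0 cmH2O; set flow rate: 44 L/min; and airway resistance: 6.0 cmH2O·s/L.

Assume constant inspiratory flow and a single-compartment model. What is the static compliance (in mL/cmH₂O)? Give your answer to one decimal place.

Flow: 44 L/min ÷ 60 = 0.7333 L/s.
Equation of motion (constant flow): PIP = Vt/C + R·V̇ + PEEP.
Vt/C = PIP − R·V̇ − PEEP = 22.0 − 6.0×0.7333 − 8 = 22.0 − 4.4 − 8 = 9.6 cmH2O.
C = Vt / 9.6 = 365 / 9.6 = 38.021 mL/cmH2O.

38.0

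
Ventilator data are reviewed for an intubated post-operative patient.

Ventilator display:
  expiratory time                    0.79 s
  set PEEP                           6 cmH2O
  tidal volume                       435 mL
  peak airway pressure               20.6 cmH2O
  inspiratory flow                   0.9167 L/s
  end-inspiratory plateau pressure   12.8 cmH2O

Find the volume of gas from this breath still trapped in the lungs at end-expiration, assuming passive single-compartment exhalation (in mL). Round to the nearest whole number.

R = (PIP − Pplat)/V̇ = (20.6 − 12.8) / 0.9167 = 7.8/0.9167 = 8.509 cmH2O·s/L.
C = Vt/(Pplat − PEEP) = 435.0 / (12.8 − 6) = 435.0/6.8 = 63.971 mL/cmH2O.
τ = R × C = 8.509 × 0.06397 L/cmH2O = 0.5443 s.
Fraction remaining = e^(−Te/τ) = e^(−0.79/0.5443) = 0.2342.
Trapped volume = 435.0 × 0.2342 = 101.88 mL.

102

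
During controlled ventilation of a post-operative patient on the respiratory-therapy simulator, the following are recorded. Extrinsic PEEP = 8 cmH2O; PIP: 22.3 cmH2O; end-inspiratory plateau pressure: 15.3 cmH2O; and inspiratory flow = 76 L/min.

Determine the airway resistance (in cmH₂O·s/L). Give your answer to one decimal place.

Flow: 76 L/min ÷ 60 = 1.2667 L/s.
Raw = (PIP − Pplat) / flow = (22.3 − 15.3) / 1.2667 = 7.0 / 1.2667 = 5.526 cmH2O·s/L.

5.5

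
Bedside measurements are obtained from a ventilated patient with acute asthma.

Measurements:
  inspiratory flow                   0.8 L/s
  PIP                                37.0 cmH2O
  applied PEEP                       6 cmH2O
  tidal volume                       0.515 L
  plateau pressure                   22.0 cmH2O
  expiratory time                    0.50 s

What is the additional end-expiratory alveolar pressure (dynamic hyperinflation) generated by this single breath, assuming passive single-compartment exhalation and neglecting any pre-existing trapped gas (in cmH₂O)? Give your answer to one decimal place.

R = (PIP − Pplat)/V̇ = (37.0 − 22.0) / 0.8 = 15.0/0.8 = 18.75 cmH2O·s/L.
C = Vt/(Pplat − PEEP) = 515.0 / (22.0 − 6) = 515.0/16.0 = 32.188 mL/cmH2O.
τ = R × C = 18.75 × 0.03219 L/cmH2O = 0.6036 s.
Fraction remaining = e^(−Te/τ) = e^(−0.50/0.6036) = 0.4368; trapped volume = 515.0 × 0.4368 = 224.95 mL.
Additional alveolar pressure from trapping ≈ V_trapped / C = 224.95 / 32.188 = 6.989 cmH2O.

7.0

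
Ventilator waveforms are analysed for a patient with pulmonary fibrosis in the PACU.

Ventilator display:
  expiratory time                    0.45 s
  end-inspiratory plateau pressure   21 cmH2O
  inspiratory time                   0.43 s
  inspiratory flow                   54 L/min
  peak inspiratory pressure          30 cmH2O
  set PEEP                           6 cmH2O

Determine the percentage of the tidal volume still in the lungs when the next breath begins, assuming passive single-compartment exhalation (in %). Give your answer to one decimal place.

Flow: 54 L/min ÷ 60 = 0.9 L/s.
Vt = flow × Ti = 0.9 L/s × 0.43 s × 1000 mL/L = 387.0 mL.
R = (PIP − Pplat)/V̇ = (30 − 21) / 0.9 = 9.0/0.9 = 10.0 cmH2O·s/L.
C = Vt/(Pplat − PEEP) = 387.0 / (21 − 6) = 387.0/15.0 = 25.8 mL/cmH2O.
τ = R × C = 10.0 × 0.0258 L/cmH2O = 0.258 s.
Fraction remaining at end-expiration = e^(−Te/τ) = e^(−0.45/0.258) = 0.1748 → 17.48%.

17.5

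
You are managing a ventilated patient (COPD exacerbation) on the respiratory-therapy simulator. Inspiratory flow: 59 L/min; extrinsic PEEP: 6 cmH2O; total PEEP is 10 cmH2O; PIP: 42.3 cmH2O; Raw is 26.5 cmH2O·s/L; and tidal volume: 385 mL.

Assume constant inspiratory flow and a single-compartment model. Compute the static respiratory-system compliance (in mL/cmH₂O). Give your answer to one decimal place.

61.7

Flow: 59 L/min ÷ 60 = 0.9833 L/s.
Total PEEP = 10 cmH2O (set 6 + intrinsic 4); this is the baseline alveolar pressure.
Equation of motion (constant flow): PIP = Vt/C + R·V̇ + PEEP.
Vt/C = PIP − R·V̇ − PEEP = 42.3 − 26.5×0.9833 − 10 = 42.3 − 26.057 − 10 = 6.243 cmH2O.
C = Vt / 6.243 = 385 / 6.243 = 61.669 mL/cmH2O.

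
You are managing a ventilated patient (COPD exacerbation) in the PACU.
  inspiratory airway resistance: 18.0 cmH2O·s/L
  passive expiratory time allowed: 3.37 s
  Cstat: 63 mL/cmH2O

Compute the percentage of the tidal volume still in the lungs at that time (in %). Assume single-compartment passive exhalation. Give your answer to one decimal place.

τ = R × C = 18.0 × 63 mL/cmH2O = 18.0 × 0.063 L/cmH2O = 1.134 s.
Passive exhalation: V(t)/V₀ = e^(−t/τ) = e^(−3.37/1.134) = 0.05121.
Fraction remaining = 0.05121 → 5.121%.

5.1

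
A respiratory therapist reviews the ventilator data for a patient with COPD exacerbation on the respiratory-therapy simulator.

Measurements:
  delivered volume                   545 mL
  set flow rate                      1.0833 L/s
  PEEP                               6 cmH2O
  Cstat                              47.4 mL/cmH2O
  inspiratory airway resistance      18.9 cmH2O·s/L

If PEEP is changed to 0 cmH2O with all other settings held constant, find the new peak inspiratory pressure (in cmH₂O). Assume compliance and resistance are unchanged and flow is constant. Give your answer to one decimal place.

32.0

PIP = Vt/C + R·V̇ + PEEP (constant-flow equation of motion).
Only the baseline term changes: ΔPIP = ΔPEEP = 0 − 6 = -6.0 cmH2O.
Original PIP = 545/47.4 + 18.9×1.0833 + 6 = 37.972 cmH2O; new PIP = 37.972 + (-6.0) = 31.972 cmH2O.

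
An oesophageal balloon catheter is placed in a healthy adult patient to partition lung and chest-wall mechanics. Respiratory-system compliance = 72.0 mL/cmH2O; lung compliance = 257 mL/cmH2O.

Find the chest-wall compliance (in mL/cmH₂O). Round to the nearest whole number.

1/Ccw = 1/Crs − 1/CL.
1/Ccw = 1/72.0 − 1/257 = 0.009998.
Ccw = 100.02 mL/cmH2O.

100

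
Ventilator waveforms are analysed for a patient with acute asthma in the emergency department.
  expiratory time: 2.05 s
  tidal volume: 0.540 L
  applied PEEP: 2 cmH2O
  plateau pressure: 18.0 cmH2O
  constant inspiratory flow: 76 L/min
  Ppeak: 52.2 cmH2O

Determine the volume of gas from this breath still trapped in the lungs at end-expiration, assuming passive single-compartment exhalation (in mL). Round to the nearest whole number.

57

Flow: 76 L/min ÷ 60 = 1.2667 L/s.
R = (PIP − Pplat)/V̇ = (52.2 − 18.0) / 1.2667 = 34.2/1.2667 = 26.999 cmH2O·s/L.
C = Vt/(Pplat − PEEP) = 540.0 / (18.0 − 2) = 540.0/16.0 = 33.75 mL/cmH2O.
τ = R × C = 26.999 × 0.03375 L/cmH2O = 0.9112 s.
Fraction remaining = e^(−Te/τ) = e^(−2.05/0.9112) = 0.1054.
Trapped volume = 540.0 × 0.1054 = 56.916 mL.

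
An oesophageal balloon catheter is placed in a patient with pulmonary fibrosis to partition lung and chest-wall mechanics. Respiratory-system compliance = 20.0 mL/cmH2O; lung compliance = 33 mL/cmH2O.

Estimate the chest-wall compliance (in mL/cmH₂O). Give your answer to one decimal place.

50.8

1/Ccw = 1/Crs − 1/CL.
1/Ccw = 1/20.0 − 1/33 = 0.0197.
Ccw = 50.761 mL/cmH2O.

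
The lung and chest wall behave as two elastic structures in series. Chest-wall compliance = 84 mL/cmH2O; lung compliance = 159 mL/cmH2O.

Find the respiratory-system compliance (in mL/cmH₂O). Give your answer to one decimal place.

Lung and chest wall are elastances in series: 1/Crs = 1/CL + 1/Ccw.
1/Crs = 1/159 + 1/84 = 0.01819.
Crs = 54.975 mL/cmH2O.

55.0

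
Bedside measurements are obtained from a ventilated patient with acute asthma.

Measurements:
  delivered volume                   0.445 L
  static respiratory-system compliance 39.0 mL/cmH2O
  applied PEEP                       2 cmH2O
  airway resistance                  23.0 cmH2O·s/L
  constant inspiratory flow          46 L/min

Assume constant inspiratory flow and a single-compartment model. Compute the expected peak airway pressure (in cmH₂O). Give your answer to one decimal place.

31.0

Flow: 46 L/min ÷ 60 = 0.7667 L/s.
Equation of motion (constant flow): PIP = Vt/C + R·V̇ + PEEP.
PIP = 445/39.0 + 23.0×0.7667 + 2 = 11.41 + 17.634 + 2 = 31.044 cmH2O.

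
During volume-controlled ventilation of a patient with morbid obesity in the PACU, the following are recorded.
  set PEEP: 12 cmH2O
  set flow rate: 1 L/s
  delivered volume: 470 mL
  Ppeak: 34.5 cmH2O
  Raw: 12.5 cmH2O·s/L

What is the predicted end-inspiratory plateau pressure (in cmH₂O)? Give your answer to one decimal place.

22.0

Pplat = PIP − Raw × flow = 34.5 − 12.5 × 1 = 34.5 − 12.5 = 22.0 cmH2O.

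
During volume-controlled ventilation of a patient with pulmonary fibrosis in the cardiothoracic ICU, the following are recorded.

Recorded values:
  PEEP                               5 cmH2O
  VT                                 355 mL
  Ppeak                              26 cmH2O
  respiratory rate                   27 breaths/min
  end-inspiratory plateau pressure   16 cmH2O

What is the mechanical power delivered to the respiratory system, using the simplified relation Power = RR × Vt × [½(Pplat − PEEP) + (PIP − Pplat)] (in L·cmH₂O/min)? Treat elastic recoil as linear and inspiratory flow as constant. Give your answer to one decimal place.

Per-breath work = Vt × [½(Pplat−PEEP) + (PIP−Pplat)] = 0.355 × [0.5×11.0 + 10.0] = 0.355 × 15.5 = 5.503 L·cmH2O.
Power = 27 × 5.503 = 148.58 L·cmH2O/min.

148.6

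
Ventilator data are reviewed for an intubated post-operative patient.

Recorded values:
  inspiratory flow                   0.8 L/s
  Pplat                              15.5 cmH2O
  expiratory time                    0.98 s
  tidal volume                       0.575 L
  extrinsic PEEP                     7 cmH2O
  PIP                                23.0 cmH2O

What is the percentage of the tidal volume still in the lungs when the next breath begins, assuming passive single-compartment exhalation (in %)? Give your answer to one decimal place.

21.3

R = (PIP − Pplat)/V̇ = (23.0 − 15.5) / 0.8 = 7.5/0.8 = 9.375 cmH2O·s/L.
C = Vt/(Pplat − PEEP) = 575.0 / (15.5 − 7) = 575.0/8.5 = 67.647 mL/cmH2O.
τ = R × C = 9.375 × 0.06765 L/cmH2O = 0.6342 s.
Fraction remaining at end-expiration = e^(−Te/τ) = e^(−0.98/0.6342) = 0.2133 → 21.33%.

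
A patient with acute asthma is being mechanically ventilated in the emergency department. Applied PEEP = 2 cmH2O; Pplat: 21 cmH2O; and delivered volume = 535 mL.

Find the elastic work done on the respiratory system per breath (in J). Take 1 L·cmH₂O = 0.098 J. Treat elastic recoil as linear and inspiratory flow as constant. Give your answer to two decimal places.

Elastic work ≈ ½ × (Pplat − PEEP) × Vt = 0.5 × (21 − 2) × 0.535 L = 0.5 × 19.0 × 0.535 = 5.083 L·cmH2O.
× 0.098 J/(L·cmH2O) → 0.4981 J.

0.50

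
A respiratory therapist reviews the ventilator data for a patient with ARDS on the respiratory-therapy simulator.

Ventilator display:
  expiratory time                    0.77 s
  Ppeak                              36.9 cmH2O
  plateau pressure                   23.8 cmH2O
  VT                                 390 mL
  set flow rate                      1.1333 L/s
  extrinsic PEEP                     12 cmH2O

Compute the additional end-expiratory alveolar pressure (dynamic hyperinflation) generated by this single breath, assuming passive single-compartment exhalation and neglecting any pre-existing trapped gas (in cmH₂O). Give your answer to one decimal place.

R = (PIP − Pplat)/V̇ = (36.9 − 23.8) / 1.1333 = 13.1/1.1333 = 11.559 cmH2O·s/L.
C = Vt/(Pplat − PEEP) = 390.0 / (23.8 − 12) = 390.0/11.8 = 33.051 mL/cmH2O.
τ = R × C = 11.559 × 0.03305 L/cmH2O = 0.382 s.
Fraction remaining = e^(−Te/τ) = e^(−0.77/0.382) = 0.1332; trapped volume = 390.0 × 0.1332 = 51.948 mL.
Additional alveolar pressure from trapping ≈ V_trapped / C = 51.948 / 33.051 = 1.572 cmH2O.

1.6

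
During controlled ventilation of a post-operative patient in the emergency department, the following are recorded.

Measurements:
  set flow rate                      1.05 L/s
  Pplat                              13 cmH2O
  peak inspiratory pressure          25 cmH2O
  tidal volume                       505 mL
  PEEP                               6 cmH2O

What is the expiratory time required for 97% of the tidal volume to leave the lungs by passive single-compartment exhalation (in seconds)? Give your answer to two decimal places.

R = (PIP − Pplat)/V̇ = (25 − 13) / 1.05 = 12.0/1.05 = 11.429 cmH2O·s/L.
C = Vt/(Pplat − PEEP) = 505.0 / (13 − 6) = 505.0/7.0 = 72.143 mL/cmH2O.
τ = R × C = 11.429 × 0.07214 L/cmH2O = 0.8245 s.
t = −τ·ln(1 − 0.97) = −0.8245·ln(0.03) = 2.891 s.

2.89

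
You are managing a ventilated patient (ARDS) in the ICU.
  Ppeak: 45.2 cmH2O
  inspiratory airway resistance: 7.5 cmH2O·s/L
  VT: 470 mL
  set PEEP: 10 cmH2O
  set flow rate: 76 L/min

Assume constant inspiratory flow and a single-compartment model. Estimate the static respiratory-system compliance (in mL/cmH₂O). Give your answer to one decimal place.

18.3

Flow: 76 L/min ÷ 60 = 1.2667 L/s.
Equation of motion (constant flow): PIP = Vt/C + R·V̇ + PEEP.
Vt/C = PIP − R·V̇ − PEEP = 45.2 − 7.5×1.2667 − 10 = 45.2 − 9.5 − 10 = 25.7 cmH2O.
C = Vt / 25.7 = 470 / 25.7 = 18.288 mL/cmH2O.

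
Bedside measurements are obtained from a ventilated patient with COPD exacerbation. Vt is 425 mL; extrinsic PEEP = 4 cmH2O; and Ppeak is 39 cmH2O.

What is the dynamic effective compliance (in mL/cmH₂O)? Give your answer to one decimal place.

12.1

Dynamic compliance = Vt / (PIP − PEEP) = 425 / (39 − 4) = 425 / 35.0 = 12.143 mL/cmH2O.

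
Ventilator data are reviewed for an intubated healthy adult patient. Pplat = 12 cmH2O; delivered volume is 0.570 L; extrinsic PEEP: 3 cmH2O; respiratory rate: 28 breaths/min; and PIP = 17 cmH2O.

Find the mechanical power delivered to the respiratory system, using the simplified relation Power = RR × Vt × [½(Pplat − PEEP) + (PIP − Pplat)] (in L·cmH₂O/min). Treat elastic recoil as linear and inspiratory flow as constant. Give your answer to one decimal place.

Per-breath work = Vt × [½(Pplat−PEEP) + (PIP−Pplat)] = 0.570 × [0.5×9.0 + 5.0] = 0.570 × 9.5 = 5.415 L·cmH2O.
Power = 28 × 5.415 = 151.62 L·cmH2O/min.

151.6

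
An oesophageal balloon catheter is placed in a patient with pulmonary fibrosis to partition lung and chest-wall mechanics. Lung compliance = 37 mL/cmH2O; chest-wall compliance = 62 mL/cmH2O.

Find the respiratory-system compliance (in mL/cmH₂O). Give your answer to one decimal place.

Lung and chest wall are elastances in series: 1/Crs = 1/CL + 1/Ccw.
1/Crs = 1/37 + 1/62 = 0.04316.
Crs = 23.17 mL/cmH2O.

23.2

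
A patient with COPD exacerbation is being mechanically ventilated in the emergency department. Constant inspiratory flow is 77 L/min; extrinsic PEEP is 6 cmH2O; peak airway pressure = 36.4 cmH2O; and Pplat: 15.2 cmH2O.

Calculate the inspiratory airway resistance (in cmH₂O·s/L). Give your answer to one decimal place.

16.5

Flow: 77 L/min ÷ 60 = 1.2833 L/s.
Raw = (PIP − Pplat) / flow = (36.4 − 15.2) / 1.2833 = 21.2 / 1.2833 = 16.52 cmH2O·s/L.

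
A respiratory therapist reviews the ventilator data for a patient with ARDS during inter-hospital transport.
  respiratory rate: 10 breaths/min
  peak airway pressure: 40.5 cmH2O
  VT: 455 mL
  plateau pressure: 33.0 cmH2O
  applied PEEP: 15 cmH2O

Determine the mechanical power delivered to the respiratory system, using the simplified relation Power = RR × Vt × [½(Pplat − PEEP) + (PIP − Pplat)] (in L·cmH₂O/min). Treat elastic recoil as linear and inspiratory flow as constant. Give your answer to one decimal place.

75.1

Per-breath work = Vt × [½(Pplat−PEEP) + (PIP−Pplat)] = 0.455 × [0.5×18.0 + 7.5] = 0.455 × 16.5 = 7.508 L·cmH2O.
Power = 10 × 7.508 = 75.08 L·cmH2O/min.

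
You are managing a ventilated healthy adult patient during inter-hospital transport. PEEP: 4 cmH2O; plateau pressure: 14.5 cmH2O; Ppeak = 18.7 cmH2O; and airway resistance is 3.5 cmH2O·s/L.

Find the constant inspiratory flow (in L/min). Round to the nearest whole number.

flow = (PIP − Pplat) / Raw = (18.7 − 14.5) / 3.5 = 1.2 L/s × 60 = 72.0 L/min.

72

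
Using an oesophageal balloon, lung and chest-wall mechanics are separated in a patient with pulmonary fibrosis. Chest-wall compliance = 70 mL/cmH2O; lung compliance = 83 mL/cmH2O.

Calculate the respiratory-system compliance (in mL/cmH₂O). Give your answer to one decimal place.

Lung and chest wall are elastances in series: 1/Crs = 1/CL + 1/Ccw.
1/Crs = 1/83 + 1/70 = 0.02633.
Crs = 37.979 mL/cmH2O.

38.0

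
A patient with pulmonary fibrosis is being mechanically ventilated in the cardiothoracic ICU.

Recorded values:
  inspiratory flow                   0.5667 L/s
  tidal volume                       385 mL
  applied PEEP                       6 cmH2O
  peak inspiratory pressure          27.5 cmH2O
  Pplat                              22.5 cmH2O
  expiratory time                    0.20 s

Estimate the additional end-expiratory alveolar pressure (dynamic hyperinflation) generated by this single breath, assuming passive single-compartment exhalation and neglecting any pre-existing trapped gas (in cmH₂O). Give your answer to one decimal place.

6.2

R = (PIP − Pplat)/V̇ = (27.5 − 22.5) / 0.5667 = 5.0/0.5667 = 8.823 cmH2O·s/L.
C = Vt/(Pplat − PEEP) = 385.0 / (22.5 − 6) = 385.0/16.5 = 23.333 mL/cmH2O.
τ = R × C = 8.823 × 0.02333 L/cmH2O = 0.2058 s.
Fraction remaining = e^(−Te/τ) = e^(−0.20/0.2058) = 0.3784; trapped volume = 385.0 × 0.3784 = 145.68 mL.
Additional alveolar pressure from trapping ≈ V_trapped / C = 145.68 / 23.333 = 6.244 cmH2O.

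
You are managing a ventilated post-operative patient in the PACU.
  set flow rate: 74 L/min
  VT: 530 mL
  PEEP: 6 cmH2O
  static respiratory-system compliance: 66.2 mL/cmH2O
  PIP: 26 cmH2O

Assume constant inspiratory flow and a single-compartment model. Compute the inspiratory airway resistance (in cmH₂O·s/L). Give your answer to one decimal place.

9.7

Flow: 74 L/min ÷ 60 = 1.2333 L/s.
Equation of motion (constant flow): PIP = Vt/C + R·V̇ + PEEP.
R·V̇ = PIP − Vt/C − PEEP = 26 − 530/66.2 − 6 = 26 − 8.006 − 6 = 11.994 cmH2O.
R = 11.994 / 1.2333 = 9.725 cmH2O·s/L.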